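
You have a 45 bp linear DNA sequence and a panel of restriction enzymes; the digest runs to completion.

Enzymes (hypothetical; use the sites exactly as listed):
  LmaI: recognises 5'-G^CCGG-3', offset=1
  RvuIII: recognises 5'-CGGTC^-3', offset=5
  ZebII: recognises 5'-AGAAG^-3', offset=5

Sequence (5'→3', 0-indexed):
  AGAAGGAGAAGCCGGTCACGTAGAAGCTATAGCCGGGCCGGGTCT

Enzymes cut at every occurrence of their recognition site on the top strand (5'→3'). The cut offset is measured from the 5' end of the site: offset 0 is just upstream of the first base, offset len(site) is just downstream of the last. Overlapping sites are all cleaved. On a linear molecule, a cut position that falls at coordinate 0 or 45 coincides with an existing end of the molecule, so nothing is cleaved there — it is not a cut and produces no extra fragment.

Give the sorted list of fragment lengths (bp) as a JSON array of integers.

[5,5,6,6,6,8,9]

Site scan:
  LmaI GCCGG/1: at [10, 31, 36] ⇒ [11, 32, 37]
  RvuIII CGGTC/5: at [12] ⇒ [17]
  ZebII AGAAG/5: at [0, 6, 21] ⇒ [5, 11, 26]

Pooled cuts: [5, 11, 17, 26, 32, 37]

Fragment lengths:
  [0,5): 5 bp
  [5,11): 6 bp
  [11,17): 6 bp
  [17,26): 9 bp
  [26,32): 6 bp
  [32,37): 5 bp
  [37,45): 8 bp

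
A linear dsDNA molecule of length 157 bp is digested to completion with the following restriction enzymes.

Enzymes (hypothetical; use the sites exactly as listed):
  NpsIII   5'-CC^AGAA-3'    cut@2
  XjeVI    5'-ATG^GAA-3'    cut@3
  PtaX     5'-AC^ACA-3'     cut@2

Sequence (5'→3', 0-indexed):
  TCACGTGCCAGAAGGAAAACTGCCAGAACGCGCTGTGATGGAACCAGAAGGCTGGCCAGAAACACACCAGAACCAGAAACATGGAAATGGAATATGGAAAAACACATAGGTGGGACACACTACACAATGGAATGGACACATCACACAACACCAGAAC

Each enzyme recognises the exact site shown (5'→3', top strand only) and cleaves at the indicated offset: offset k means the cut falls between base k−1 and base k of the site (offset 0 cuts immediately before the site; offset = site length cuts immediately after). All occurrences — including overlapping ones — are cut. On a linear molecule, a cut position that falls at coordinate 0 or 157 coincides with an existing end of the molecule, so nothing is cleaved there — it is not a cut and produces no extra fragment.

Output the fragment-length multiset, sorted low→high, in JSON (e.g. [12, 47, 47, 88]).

Scan for sites:
  NpsIII (CCAGAA, off=2): starts [7, 22, 43, 55, 66, 72, 150] → cuts [9, 24, 45, 57, 68, 74, 152]
  XjeVI (ATGGAA, off=3): starts [37, 80, 86, 93, 126] → cuts [40, 83, 89, 96, 129]
  PtaX (ACACA, off=2): starts [61, 101, 114, 121, 135, 142] → cuts [63, 103, 116, 123, 137, 144]

All cut coordinates (distinct, sorted): [9, 24, 40, 45, 57, 63, 68, 74, 83, 89, 96, 103, 116, 123, 129, 137, 144, 152]

Fragment lengths:
  [0,9): 9 bp
  [9,24): 15 bp
  [24,40): 16 bp
  [40,45): 5 bp
  [45,57): 12 bp
  [57,63): 6 bp
  [63,68): 5 bp
  [68,74): 6 bp
  [74,83): 9 bp
  [83,89): 6 bp
  [89,96): 7 bp
  [96,103): 7 bp
  [103,116): 13 bp
  [116,123): 7 bp
  [123,129): 6 bp
  [129,137): 8 bp
  [137,144): 7 bp
  [144,152): 8 bp
  [152,157): 5 bp

[5,5,5,6,6,6,6,7,7,7,7,8,8,9,9,12,13,15,16]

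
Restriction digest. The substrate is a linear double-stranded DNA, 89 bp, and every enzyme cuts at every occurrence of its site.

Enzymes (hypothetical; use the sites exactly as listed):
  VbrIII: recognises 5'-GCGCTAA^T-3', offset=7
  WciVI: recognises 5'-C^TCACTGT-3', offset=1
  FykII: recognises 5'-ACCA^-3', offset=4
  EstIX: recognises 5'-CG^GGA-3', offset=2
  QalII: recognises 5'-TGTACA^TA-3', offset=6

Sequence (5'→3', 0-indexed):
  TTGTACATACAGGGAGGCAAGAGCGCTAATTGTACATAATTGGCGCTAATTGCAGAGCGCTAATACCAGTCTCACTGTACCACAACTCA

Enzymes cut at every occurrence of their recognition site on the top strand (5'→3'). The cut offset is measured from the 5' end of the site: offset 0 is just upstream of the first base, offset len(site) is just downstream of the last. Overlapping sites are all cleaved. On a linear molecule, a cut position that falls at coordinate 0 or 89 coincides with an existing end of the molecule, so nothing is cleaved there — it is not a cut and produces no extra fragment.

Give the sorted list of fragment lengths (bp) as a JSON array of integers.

Scan for sites:
  VbrIII GCGCTAAT/7: at [22, 42, 56] ⇒ [29, 49, 63]
  WciVI CTCACTGT/1: at [70] ⇒ [71]
  FykII ACCA/4: at [64, 78] ⇒ [68, 82]
  EstIX (CGGGA, off=2): no sites
  QalII TGTACATA/6: at [1, 30] ⇒ [7, 36]

All cut coordinates (distinct, sorted): [7, 29, 36, 49, 63, 68, 71, 82]

Fragment lengths:
  [0,7): 7 bp
  [7,29): 22 bp
  [29,36): 7 bp
  [36,49): 13 bp
  [49,63): 14 bp
  [63,68): 5 bp
  [68,71): 3 bp
  [71,82): 11 bp
  [82,89): 7 bp

[3,5,7,7,7,11,13,14,22]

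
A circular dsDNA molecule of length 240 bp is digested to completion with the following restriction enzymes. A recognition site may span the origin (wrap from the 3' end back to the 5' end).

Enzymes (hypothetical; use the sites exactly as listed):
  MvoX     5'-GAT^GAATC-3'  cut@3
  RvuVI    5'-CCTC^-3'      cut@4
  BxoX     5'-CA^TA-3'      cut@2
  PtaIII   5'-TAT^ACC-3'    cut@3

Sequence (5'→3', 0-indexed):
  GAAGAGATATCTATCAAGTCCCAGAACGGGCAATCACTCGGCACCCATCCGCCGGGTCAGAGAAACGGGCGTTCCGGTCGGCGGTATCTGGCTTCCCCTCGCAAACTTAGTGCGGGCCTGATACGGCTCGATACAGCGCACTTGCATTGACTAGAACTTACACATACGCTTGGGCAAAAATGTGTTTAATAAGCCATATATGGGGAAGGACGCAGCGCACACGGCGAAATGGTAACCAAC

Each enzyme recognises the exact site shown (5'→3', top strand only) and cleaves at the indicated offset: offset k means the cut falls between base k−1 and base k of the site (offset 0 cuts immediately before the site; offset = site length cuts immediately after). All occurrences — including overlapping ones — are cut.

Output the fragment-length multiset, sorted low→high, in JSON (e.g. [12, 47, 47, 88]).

[32,64,144]

Site scan:
  MvoX (GATGAATC, off=3): no sites
  RvuVI CCTC/4: at [96] ⇒ [100]
  BxoX CATA/2: at [162, 194] ⇒ [164, 196]
  PtaIII (TATACC, off=3): no sites

All cut coordinates (distinct, sorted): [100, 164, 196]

Fragments:
  100→164: 64 bp
  164→196: 32 bp
  196→100 (wrap): 240-196+100 = 144 bp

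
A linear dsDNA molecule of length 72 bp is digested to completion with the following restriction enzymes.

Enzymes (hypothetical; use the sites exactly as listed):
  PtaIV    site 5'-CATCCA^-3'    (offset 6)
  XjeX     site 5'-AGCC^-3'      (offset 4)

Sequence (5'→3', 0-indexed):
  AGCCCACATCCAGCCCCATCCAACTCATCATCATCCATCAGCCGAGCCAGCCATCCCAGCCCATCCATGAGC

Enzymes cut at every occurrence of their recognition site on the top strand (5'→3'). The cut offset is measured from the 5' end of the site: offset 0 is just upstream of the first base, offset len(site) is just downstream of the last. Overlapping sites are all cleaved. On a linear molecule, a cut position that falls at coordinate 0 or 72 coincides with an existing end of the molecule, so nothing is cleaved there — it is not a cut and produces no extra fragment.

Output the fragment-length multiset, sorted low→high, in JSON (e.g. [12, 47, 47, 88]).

[3,4,4,5,5,6,6,7,8,9,15]

Per-enzyme occurrences:
  PtaIV CATCCA/6: at [6, 16, 31, 61] ⇒ [12, 22, 37, 67]
  XjeX AGCC/4: at [0, 11, 39, 44, 48, 57] ⇒ [4, 15, 43, 48, 52, 61]

All cut coordinates (distinct, sorted): [4, 12, 15, 22, 37, 43, 48, 52, 61, 67]

Fragment lengths:
  [0,4): 4 bp
  [4,12): 8 bp
  [12,15): 3 bp
  [15,22): 7 bp
  [22,37): 15 bp
  [37,43): 6 bp
  [43,48): 5 bp
  [48,52): 4 bp
  [52,61): 9 bp
  [61,67): 6 bp
  [67,72): 5 bp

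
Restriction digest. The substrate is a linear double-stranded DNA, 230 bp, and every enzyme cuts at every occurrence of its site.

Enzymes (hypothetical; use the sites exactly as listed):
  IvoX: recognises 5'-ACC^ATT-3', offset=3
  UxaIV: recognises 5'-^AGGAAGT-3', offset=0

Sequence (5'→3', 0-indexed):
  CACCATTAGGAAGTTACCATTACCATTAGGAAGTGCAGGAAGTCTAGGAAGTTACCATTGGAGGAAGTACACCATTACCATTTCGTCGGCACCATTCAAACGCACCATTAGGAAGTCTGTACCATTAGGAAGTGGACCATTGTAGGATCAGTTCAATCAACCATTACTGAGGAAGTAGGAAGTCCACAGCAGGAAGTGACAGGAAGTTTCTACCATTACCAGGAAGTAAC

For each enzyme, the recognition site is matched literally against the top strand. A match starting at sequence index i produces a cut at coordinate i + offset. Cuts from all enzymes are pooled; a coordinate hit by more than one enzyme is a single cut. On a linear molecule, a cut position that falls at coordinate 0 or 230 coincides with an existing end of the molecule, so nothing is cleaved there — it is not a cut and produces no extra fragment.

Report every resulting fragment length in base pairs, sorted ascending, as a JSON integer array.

Site scan:
  IvoX (ACCATT, off=3): starts [1, 15, 21, 53, 70, 76, 90, 103, 120, 135, 159, 211] → cuts [4, 18, 24, 56, 73, 79, 93, 106, 123, 138, 162, 214]
  UxaIV (AGGAAGT, off=0): starts [7, 27, 36, 45, 61, 109, 126, 169, 176, 190, 200, 220] → cuts [7, 27, 36, 45, 61, 109, 126, 169, 176, 190, 200, 220]

All cut coordinates (distinct, sorted): [4, 7, 18, 24, 27, 36, 45, 56, 61, 73, 79, 93, 106, 109, 123, 126, 138, 162, 169, 176, 190, 200, 214, 220]

Fragments:
  [0,4): 4 bp
  [4,7): 3 bp
  [7,18): 11 bp
  [18,24): 6 bp
  [24,27): 3 bp
  [27,36): 9 bp
  [36,45): 9 bp
  [45,56): 11 bp
  [56,61): 5 bp
  [61,73): 12 bp
  [73,79): 6 bp
  [79,93): 14 bp
  [93,106): 13 bp
  [106,109): 3 bp
  [109,123): 14 bp
  [123,126): 3 bp
  [126,138): 12 bp
  [138,162): 24 bp
  [162,169): 7 bp
  [169,176): 7 bp
  [176,190): 14 bp
  [190,200): 10 bp
  [200,214): 14 bp
  [214,220): 6 bp
  [220,230): 10 bp

[3,3,3,3,4,5,6,6,6,7,7,9,9,10,10,11,11,12,12,13,14,14,14,14,24]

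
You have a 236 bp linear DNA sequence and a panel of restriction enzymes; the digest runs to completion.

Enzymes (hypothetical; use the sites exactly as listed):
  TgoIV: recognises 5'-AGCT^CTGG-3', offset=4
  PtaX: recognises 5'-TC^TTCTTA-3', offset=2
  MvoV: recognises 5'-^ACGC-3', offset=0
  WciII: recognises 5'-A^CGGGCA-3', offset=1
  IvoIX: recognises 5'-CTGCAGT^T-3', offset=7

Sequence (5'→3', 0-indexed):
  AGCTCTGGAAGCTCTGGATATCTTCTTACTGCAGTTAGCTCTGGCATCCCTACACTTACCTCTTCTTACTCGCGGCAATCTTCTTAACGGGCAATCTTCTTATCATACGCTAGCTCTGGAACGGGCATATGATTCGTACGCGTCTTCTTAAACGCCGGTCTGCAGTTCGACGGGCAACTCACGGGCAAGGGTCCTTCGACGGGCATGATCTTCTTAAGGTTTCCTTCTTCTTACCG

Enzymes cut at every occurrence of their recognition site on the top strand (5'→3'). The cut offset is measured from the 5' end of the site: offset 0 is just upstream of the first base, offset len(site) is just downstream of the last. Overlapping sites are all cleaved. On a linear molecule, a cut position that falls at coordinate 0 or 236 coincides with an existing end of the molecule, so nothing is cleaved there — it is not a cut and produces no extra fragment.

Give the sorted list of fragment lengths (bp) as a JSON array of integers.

[4,4,5,6,7,7,7,9,9,9,9,9,10,11,11,13,15,16,17,18,18,22]

Per-enzyme occurrences:
  TgoIV (AGCTCTGG, off=4): starts [0, 9, 36, 111] → cuts [4, 13, 40, 115]
  PtaX (TCTTCTTA, off=2): starts [20, 60, 78, 94, 142, 208, 225] → cuts [22, 62, 80, 96, 144, 210, 227]
  MvoV (ACGC, off=0): starts [106, 137, 151] → cuts [106, 137, 151]
  WciII (ACGGGCA, off=1): starts [86, 120, 169, 180, 198] → cuts [87, 121, 170, 181, 199]
  IvoIX (CTGCAGTT, off=7): starts [28, 159] → cuts [35, 166]

Pooled cuts: [4, 13, 22, 35, 40, 62, 80, 87, 96, 106, 115, 121, 137, 144, 151, 166, 170, 181, 199, 210, 227]

Fragment lengths:
  [0,4): 4 bp
  [4,13): 9 bp
  [13,22): 9 bp
  [22,35): 13 bp
  [35,40): 5 bp
  [40,62): 22 bp
  [62,80): 18 bp
  [80,87): 7 bp
  [87,96): 9 bp
  [96,106): 10 bp
  [106,115): 9 bp
  [115,121): 6 bp
  [121,137): 16 bp
  [137,144): 7 bp
  [144,151): 7 bp
  [151,166): 15 bp
  [166,170): 4 bp
  [170,181): 11 bp
  [181,199): 18 bp
  [199,210): 11 bp
  [210,227): 17 bp
  [227,236): 9 bp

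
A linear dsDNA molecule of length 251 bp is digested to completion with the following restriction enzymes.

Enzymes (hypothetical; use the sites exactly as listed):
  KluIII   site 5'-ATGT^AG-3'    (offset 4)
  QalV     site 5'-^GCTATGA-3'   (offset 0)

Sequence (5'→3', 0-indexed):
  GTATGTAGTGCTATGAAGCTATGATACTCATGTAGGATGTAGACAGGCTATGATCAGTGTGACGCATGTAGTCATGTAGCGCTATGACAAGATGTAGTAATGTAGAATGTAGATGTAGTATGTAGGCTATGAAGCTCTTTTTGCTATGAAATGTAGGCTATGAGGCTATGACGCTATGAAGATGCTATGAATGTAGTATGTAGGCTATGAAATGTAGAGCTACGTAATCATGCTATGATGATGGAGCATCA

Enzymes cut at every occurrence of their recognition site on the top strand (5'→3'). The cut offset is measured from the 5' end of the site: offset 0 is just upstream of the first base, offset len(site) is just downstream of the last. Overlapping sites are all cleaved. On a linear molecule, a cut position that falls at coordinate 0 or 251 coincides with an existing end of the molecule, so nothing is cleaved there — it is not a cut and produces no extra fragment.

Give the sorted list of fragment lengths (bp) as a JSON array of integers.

Site scan:
  KluIII (ATGTAG, off=4): starts [2, 29, 36, 65, 73, 91, 99, 106, 112, 119, 150, 190, 197, 211] → cuts [6, 33, 40, 69, 77, 95, 103, 110, 116, 123, 154, 194, 201, 215]
  QalV (GCTATGA, off=0): starts [9, 17, 46, 80, 125, 142, 156, 164, 172, 183, 203, 231] → cuts [9, 17, 46, 80, 125, 142, 156, 164, 172, 183, 203, 231]

All cut coordinates (distinct, sorted): [6, 9, 17, 33, 40, 46, 69, 77, 80, 95, 103, 110, 116, 123, 125, 142, 154, 156, 164, 172, 183, 194, 201, 203, 215, 231]

Fragments:
  [0,6): 6 bp
  [6,9): 3 bp
  [9,17): 8 bp
  [17,33): 16 bp
  [33,40): 7 bp
  [40,46): 6 bp
  [46,69): 23 bp
  [69,77): 8 bp
  [77,80): 3 bp
  [80,95): 15 bp
  [95,103): 8 bp
  [103,110): 7 bp
  [110,116): 6 bp
  [116,123): 7 bp
  [123,125): 2 bp
  [125,142): 17 bp
  [142,154): 12 bp
  [154,156): 2 bp
  [156,164): 8 bp
  [164,172): 8 bp
  [172,183): 11 bp
  [183,194): 11 bp
  [194,201): 7 bp
  [201,203): 2 bp
  [203,215): 12 bp
  [215,231): 16 bp
  [231,251): 20 bp

[2,2,2,3,3,6,6,6,7,7,7,7,8,8,8,8,8,11,11,12,12,15,16,16,17,20,23]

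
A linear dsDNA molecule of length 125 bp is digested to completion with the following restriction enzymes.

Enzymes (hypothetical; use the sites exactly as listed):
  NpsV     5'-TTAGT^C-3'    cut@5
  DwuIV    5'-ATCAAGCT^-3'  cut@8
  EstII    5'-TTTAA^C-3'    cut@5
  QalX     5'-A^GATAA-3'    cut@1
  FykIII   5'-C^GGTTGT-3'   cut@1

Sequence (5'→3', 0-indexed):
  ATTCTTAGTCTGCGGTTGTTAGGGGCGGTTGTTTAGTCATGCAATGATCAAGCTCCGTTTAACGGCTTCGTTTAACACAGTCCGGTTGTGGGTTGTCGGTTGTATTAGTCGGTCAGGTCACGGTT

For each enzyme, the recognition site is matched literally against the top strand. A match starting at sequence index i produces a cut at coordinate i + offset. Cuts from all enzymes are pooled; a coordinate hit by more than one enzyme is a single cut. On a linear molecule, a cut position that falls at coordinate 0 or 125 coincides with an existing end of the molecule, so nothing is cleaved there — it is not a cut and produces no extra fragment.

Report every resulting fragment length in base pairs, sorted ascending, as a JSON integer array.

[4,8,8,9,11,12,13,13,14,16,17]

Per-enzyme occurrences:
  NpsV TTAGTC/5: at [4, 32, 104] ⇒ [9, 37, 109]
  DwuIV ATCAAGCT/8: at [46] ⇒ [54]
  EstII TTTAAC/5: at [57, 70] ⇒ [62, 75]
  QalX (AGATAA, off=1): no sites
  FykIII CGGTTGT/1: at [12, 25, 82, 96] ⇒ [13, 26, 83, 97]

All cut coordinates (distinct, sorted): [9, 13, 26, 37, 54, 62, 75, 83, 97, 109]

Fragments:
  [0,9): 9 bp
  [9,13): 4 bp
  [13,26): 13 bp
  [26,37): 11 bp
  [37,54): 17 bp
  [54,62): 8 bp
  [62,75): 13 bp
  [75,83): 8 bp
  [83,97): 14 bp
  [97,109): 12 bp
  [109,125): 16 bp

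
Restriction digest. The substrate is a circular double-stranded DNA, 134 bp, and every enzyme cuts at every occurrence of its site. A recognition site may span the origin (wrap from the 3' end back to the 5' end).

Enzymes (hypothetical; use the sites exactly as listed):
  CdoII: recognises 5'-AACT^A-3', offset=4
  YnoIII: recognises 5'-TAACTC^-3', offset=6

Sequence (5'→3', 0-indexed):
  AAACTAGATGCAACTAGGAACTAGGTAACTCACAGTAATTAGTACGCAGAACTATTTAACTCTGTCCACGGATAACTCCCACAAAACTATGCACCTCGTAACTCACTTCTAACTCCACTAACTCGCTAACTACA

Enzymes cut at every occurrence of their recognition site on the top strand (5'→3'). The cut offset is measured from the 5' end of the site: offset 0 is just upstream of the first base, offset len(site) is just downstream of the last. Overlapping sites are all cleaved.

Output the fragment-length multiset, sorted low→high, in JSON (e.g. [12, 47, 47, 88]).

[7,7,8,9,9,9,10,10,11,16,16,22]

Site scan:
  CdoII AACTA/4: at [1, 11, 18, 49, 84, 127] ⇒ [5, 15, 22, 53, 88, 131]
  YnoIII TAACTC/6: at [25, 56, 72, 98, 109, 118] ⇒ [31, 62, 78, 104, 115, 124]

Pooled cuts: [5, 15, 22, 31, 53, 62, 78, 88, 104, 115, 124, 131]

Fragment lengths:
  5→15: 10 bp
  15→22: 7 bp
  22→31: 9 bp
  31→53: 22 bp
  53→62: 9 bp
  62→78: 16 bp
  78→88: 10 bp
  88→104: 16 bp
  104→115: 11 bp
  115→124: 9 bp
  124→131: 7 bp
  131→5 (wrap): 134-131+5 = 8 bp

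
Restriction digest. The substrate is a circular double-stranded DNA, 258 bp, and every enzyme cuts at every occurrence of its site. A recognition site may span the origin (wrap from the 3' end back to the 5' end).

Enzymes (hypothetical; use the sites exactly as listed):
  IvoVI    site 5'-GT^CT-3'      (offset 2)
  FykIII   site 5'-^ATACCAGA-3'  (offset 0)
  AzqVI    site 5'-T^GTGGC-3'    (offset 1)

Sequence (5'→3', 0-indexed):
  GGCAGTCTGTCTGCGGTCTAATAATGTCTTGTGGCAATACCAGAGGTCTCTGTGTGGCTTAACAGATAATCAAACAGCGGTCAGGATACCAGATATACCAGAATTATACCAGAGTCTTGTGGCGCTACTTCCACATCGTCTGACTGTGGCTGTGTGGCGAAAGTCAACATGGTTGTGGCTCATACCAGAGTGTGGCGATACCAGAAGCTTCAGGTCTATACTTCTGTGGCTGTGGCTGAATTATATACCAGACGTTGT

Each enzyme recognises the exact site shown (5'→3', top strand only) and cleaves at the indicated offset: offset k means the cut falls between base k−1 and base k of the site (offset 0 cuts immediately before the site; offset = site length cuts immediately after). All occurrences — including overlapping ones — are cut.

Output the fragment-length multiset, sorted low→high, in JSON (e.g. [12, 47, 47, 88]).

Site scan:
  IvoVI (GTCT, off=2): starts [4, 8, 15, 25, 45, 113, 137, 213] → cuts [6, 10, 17, 27, 47, 115, 139, 215]
  FykIII (ATACCAGA, off=0): starts [36, 85, 94, 105, 181, 197, 244] → cuts [36, 85, 94, 105, 181, 197, 244]
  AzqVI (TGTGGC, off=1): starts [29, 52, 117, 144, 152, 173, 190, 224, 230, 255] → cuts [30, 53, 118, 145, 153, 174, 191, 225, 231, 256]

Pooled cuts: [6, 10, 17, 27, 30, 36, 47, 53, 85, 94, 105, 115, 118, 139, 145, 153, 174, 181, 191, 197, 215, 225, 231, 244, 256]

Fragments:
  6→10: 4 bp
  10→17: 7 bp
  17→27: 10 bp
  27→30: 3 bp
  30→36: 6 bp
  36→47: 11 bp
  47→53: 6 bp
  53→85: 32 bp
  85→94: 9 bp
  94→105: 11 bp
  105→115: 10 bp
  115→118: 3 bp
  118→139: 21 bp
  139→145: 6 bp
  145→153: 8 bp
  153→174: 21 bp
  174→181: 7 bp
  181→191: 10 bp
  191→197: 6 bp
  197→215: 18 bp
  215→225: 10 bp
  225→231: 6 bp
  231→244: 13 bp
  244→256: 12 bp
  256→6 (wrap): 258-256+6 = 8 bp

[3,3,4,6,6,6,6,6,7,7,8,8,9,10,10,10,10,11,11,12,13,18,21,21,32]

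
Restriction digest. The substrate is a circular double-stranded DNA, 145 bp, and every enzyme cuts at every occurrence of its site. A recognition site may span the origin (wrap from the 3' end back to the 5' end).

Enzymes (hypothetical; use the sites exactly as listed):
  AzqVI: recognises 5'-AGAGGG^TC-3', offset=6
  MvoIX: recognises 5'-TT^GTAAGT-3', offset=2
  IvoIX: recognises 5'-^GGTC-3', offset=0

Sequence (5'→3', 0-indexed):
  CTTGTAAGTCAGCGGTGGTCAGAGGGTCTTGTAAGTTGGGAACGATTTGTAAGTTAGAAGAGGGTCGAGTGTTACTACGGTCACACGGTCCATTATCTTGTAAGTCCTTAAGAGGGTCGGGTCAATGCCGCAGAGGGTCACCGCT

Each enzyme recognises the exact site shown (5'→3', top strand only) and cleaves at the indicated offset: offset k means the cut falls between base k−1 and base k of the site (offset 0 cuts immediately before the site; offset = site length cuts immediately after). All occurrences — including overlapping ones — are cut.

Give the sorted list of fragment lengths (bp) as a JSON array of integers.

Site scan:
  AzqVI (AGAGGGTC, off=6): starts [20, 58, 110, 131] → cuts [26, 64, 116, 137]
  MvoIX (TTGTAAGT, off=2): starts [1, 28, 46, 97] → cuts [3, 30, 48, 99]
  IvoIX (GGTC, off=0): starts [16, 24, 62, 78, 86, 114, 119, 135] → cuts [16, 24, 62, 78, 86, 114, 119, 135]

Pooled cuts: [3, 16, 24, 26, 30, 48, 62, 64, 78, 86, 99, 114, 116, 119, 135, 137]

Fragments:
  3→16: 13 bp
  16→24: 8 bp
  24→26: 2 bp
  26→30: 4 bp
  30→48: 18 bp
  48→62: 14 bp
  62→64: 2 bp
  64→78: 14 bp
  78→86: 8 bp
  86→99: 13 bp
  99→114: 15 bp
  114→116: 2 bp
  116→119: 3 bp
  119→135: 16 bp
  135→137: 2 bp
  137→3 (wrap): 145-137+3 = 11 bp

[2,2,2,2,3,4,8,8,11,13,13,14,14,15,16,18]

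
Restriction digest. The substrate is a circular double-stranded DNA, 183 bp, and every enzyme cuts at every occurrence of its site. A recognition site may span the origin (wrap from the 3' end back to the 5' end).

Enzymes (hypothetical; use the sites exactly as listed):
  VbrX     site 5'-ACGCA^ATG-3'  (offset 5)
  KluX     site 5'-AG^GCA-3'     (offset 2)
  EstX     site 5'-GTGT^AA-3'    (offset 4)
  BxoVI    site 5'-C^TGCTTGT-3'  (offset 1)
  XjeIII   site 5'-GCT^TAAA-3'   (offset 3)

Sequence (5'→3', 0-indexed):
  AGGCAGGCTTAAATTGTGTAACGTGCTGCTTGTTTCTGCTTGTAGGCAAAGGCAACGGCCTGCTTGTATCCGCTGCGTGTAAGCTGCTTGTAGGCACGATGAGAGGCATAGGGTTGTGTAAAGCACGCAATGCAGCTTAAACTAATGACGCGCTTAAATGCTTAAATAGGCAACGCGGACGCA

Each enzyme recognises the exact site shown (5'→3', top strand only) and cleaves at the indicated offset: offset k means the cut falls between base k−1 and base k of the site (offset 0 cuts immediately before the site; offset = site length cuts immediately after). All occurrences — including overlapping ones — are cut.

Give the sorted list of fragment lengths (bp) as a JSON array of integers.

[4,6,7,7,7,8,8,9,9,9,10,10,10,12,14,16,17,20]

Scan for sites:
  VbrX ACGCAATG/5: at [124] ⇒ [129]
  KluX AGGCA/2: at [0, 43, 49, 91, 103, 167] ⇒ [2, 45, 51, 93, 105, 169]
  EstX GTGTAA/4: at [15, 76, 115] ⇒ [19, 80, 119]
  BxoVI CTGCTTGT/1: at [25, 35, 59, 83] ⇒ [26, 36, 60, 84]
  XjeIII GCTTAAA/3: at [6, 134, 151, 159] ⇒ [9, 137, 154, 162]

All cut coordinates (distinct, sorted): [2, 9, 19, 26, 36, 45, 51, 60, 80, 84, 93, 105, 119, 129, 137, 154, 162, 169]

Fragments:
  2→9: 7 bp
  9→19: 10 bp
  19→26: 7 bp
  26→36: 10 bp
  36→45: 9 bp
  45→51: 6 bp
  51→60: 9 bp
  60→80: 20 bp
  80→84: 4 bp
  84→93: 9 bp
  93→105: 12 bp
  105→119: 14 bp
  119→129: 10 bp
  129→137: 8 bp
  137→154: 17 bp
  154→162: 8 bp
  162→169: 7 bp
  169→2 (wrap): 183-169+2 = 16 bp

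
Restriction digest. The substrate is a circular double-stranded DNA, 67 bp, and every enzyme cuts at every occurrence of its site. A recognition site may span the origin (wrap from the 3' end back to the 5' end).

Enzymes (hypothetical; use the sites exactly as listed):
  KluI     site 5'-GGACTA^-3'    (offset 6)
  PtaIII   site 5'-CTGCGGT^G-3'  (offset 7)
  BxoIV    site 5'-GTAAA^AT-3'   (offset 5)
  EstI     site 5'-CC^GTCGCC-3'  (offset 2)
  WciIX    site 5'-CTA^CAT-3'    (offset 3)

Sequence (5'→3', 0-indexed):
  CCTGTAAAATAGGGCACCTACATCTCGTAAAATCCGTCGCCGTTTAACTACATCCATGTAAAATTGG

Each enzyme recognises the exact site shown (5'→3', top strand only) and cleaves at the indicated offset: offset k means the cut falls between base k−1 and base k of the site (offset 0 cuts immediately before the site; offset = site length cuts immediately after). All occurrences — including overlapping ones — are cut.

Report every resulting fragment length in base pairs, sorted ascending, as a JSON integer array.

Site scan:
  KluI (GGACTA, off=6): no sites
  PtaIII (CTGCGGTG, off=7): no sites
  BxoIV (GTAAAAT, off=5): starts [3, 26, 57] → cuts [8, 31, 62]
  EstI (CCGTCGCC, off=2): starts [33] → cuts [35]
  WciIX (CTACAT, off=3): starts [17, 47] → cuts [20, 50]

All cut coordinates (distinct, sorted): [8, 20, 31, 35, 50, 62]

Fragments:
  8→20: 12 bp
  20→31: 11 bp
  31→35: 4 bp
  35→50: 15 bp
  50→62: 12 bp
  62→8 (wrap): 67-62+8 = 13 bp

[4,11,12,12,13,15]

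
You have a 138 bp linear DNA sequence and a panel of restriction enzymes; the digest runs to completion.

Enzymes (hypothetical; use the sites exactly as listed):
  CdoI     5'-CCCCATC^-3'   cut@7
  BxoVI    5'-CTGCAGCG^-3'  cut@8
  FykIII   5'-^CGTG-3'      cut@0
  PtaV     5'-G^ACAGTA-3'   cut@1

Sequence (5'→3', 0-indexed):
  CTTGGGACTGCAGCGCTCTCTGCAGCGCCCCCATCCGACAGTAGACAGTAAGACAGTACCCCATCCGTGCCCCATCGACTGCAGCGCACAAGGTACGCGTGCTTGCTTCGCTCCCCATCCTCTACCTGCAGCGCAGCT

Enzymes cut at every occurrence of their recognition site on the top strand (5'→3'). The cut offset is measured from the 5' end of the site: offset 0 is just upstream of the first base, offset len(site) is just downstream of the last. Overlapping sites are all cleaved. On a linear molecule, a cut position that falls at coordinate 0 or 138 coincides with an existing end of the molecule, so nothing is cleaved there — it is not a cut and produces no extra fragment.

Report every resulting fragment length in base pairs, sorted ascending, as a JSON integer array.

[2,5,7,8,8,10,11,11,12,13,14,15,22]

Scan for sites:
  CdoI (CCCCATC, off=7): starts [28, 58, 69, 112] → cuts [35, 65, 76, 119]
  BxoVI (CTGCAGCG, off=8): starts [7, 19, 78, 125] → cuts [15, 27, 86, 133]
  FykIII (CGTG, off=0): starts [65, 97] → cuts [65, 97]
  PtaV (GACAGTA, off=1): starts [36, 43, 51] → cuts [37, 44, 52]

Pooled cuts: [15, 27, 35, 37, 44, 52, 65, 76, 86, 97, 119, 133]

Fragment lengths:
  [0,15): 15 bp
  [15,27): 12 bp
  [27,35): 8 bp
  [35,37): 2 bp
  [37,44): 7 bp
  [44,52): 8 bp
  [52,65): 13 bp
  [65,76): 11 bp
  [76,86): 10 bp
  [86,97): 11 bp
  [97,119): 22 bp
  [119,133): 14 bp
  [133,138): 5 bp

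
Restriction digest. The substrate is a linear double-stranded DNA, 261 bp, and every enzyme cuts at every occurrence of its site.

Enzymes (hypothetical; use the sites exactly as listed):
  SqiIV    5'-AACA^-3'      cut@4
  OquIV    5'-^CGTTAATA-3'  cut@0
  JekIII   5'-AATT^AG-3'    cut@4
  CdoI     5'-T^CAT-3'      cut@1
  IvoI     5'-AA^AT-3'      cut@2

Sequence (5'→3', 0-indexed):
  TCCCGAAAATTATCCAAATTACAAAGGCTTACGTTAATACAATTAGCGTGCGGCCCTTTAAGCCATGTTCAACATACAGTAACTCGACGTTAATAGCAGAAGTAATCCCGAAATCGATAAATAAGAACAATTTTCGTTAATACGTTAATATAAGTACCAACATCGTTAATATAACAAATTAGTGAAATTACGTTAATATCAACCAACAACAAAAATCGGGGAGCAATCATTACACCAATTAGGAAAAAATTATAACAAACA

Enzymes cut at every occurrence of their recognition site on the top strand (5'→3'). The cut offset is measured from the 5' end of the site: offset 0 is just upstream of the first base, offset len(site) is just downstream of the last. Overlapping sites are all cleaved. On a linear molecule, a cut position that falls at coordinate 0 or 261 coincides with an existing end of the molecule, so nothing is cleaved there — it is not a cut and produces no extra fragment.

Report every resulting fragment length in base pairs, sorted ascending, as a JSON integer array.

[1,1,3,3,3,4,4,5,6,8,8,8,8,9,9,9,13,13,13,13,13,14,18,20,25,30]

Scan for sites:
  SqiIV (AACA, off=4): starts [70, 125, 158, 172, 204, 207, 253, 257] → cuts [74, 129, 162, 176, 208, 211, 257] (position 261 is a terminus of the linear molecule — no cut)
  OquIV (CGTTAATA, off=0): starts [31, 87, 134, 142, 163, 190] → cuts [31, 87, 134, 142, 163, 190]
  JekIII (AATTAG, off=4): starts [40, 176, 236] → cuts [44, 180, 240]
  CdoI (TCAT, off=1): starts [226] → cuts [227]
  IvoI (AAAT, off=2): starts [6, 15, 110, 118, 175, 184, 212, 246] → cuts [8, 17, 112, 120, 177, 186, 214, 248]

Pooled cuts: [8, 17, 31, 44, 74, 87, 112, 120, 129, 134, 142, 162, 163, 176, 177, 180, 186, 190, 208, 211, 214, 227, 240, 248, 257]

Fragment lengths:
  [0,8): 8 bp
  [8,17): 9 bp
  [17,31): 14 bp
  [31,44): 13 bp
  [44,74): 30 bp
  [74,87): 13 bp
  [87,112): 25 bp
  [112,120): 8 bp
  [120,129): 9 bp
  [129,134): 5 bp
  [134,142): 8 bp
  [142,162): 20 bp
  [162,163): 1 bp
  [163,176): 13 bp
  [176,177): 1 bp
  [177,180): 3 bp
  [180,186): 6 bp
  [186,190): 4 bp
  [190,208): 18 bp
  [208,211): 3 bp
  [211,214): 3 bp
  [214,227): 13 bp
  [227,240): 13 bp
  [240,248): 8 bp
  [248,257): 9 bp
  [257,261): 4 bp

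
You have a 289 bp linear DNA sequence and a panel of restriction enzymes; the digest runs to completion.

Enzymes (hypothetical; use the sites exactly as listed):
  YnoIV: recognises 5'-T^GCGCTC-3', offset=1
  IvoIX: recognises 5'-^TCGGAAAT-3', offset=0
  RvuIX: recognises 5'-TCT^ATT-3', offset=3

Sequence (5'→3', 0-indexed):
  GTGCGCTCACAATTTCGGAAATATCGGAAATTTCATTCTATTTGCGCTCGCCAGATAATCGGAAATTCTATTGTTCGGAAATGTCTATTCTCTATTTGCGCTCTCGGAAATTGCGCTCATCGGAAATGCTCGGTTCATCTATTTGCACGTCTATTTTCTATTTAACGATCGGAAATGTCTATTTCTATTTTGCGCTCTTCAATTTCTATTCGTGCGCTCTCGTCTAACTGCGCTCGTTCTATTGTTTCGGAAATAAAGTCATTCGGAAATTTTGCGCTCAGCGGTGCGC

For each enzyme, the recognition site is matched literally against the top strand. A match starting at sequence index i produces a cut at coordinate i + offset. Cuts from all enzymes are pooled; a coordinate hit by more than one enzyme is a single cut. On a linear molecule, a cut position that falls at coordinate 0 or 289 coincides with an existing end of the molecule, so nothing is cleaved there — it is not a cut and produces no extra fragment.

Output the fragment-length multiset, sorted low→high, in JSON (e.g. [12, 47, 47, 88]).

Site scan:
  YnoIV (TGCGCTC, off=1): starts [1, 42, 96, 111, 190, 212, 228, 272] → cuts [2, 43, 97, 112, 191, 213, 229, 273]
  IvoIX (TCGGAAAT, off=0): starts [14, 23, 58, 74, 103, 119, 168, 246, 262] → cuts [14, 23, 58, 74, 103, 119, 168, 246, 262]
  RvuIX (TCTATT, off=3): starts [36, 66, 83, 90, 137, 149, 156, 177, 183, 204, 237] → cuts [39, 69, 86, 93, 140, 152, 159, 180, 186, 207, 240]

All cut coordinates (distinct, sorted): [2, 14, 23, 39, 43, 58, 69, 74, 86, 93, 97, 103, 112, 119, 140, 152, 159, 168, 180, 186, 191, 207, 213, 229, 240, 246, 262, 273]

Fragment lengths:
  [0,2): 2 bp
  [2,14): 12 bp
  [14,23): 9 bp
  [23,39): 16 bp
  [39,43): 4 bp
  [43,58): 15 bp
  [58,69): 11 bp
  [69,74): 5 bp
  [74,86): 12 bp
  [86,93): 7 bp
  [93,97): 4 bp
  [97,103): 6 bp
  [103,112): 9 bp
  [112,119): 7 bp
  [119,140): 21 bp
  [140,152): 12 bp
  [152,159): 7 bp
  [159,168): 9 bp
  [168,180): 12 bp
  [180,186): 6 bp
  [186,191): 5 bp
  [191,207): 16 bp
  [207,213): 6 bp
  [213,229): 16 bp
  [229,240): 11 bp
  [240,246): 6 bp
  [246,262): 16 bp
  [262,273): 11 bp
  [273,289): 16 bp

[2,4,4,5,5,6,6,6,6,7,7,7,9,9,9,11,11,11,12,12,12,12,15,16,16,16,16,16,21]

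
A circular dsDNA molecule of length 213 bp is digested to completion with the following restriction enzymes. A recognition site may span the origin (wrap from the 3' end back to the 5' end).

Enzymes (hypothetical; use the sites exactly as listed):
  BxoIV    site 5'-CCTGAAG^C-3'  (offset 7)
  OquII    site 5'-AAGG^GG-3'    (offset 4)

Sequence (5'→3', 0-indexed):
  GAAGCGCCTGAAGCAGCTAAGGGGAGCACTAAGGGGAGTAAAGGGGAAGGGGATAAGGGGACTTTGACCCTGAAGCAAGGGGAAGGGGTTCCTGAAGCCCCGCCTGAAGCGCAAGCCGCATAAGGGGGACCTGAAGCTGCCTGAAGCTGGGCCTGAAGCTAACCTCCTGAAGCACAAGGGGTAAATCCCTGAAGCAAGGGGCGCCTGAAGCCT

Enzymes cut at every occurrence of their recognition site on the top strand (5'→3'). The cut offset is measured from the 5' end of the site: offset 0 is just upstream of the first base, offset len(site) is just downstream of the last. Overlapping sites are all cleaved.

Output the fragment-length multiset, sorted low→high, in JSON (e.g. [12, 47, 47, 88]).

[5,5,6,6,7,7,8,9,9,10,10,11,11,11,12,12,12,14,15,16,17]

Site scan:
  BxoIV CCTGAAGC/7: at [6, 68, 90, 102, 129, 139, 151, 165, 187, 203, 210] ⇒ [4, 13, 75, 97, 109, 136, 146, 158, 172, 194, 210]
  OquII AAGGGG/4: at [18, 30, 40, 46, 54, 76, 82, 121, 175, 195] ⇒ [22, 34, 44, 50, 58, 80, 86, 125, 179, 199]

All cut coordinates (distinct, sorted): [4, 13, 22, 34, 44, 50, 58, 75, 80, 86, 97, 109, 125, 136, 146, 158, 172, 179, 194, 199, 210]

Fragment lengths:
  4→13: 9 bp
  13→22: 9 bp
  22→34: 12 bp
  34→44: 10 bp
  44→50: 6 bp
  50→58: 8 bp
  58→75: 17 bp
  75→80: 5 bp
  80→86: 6 bp
  86→97: 11 bp
  97→109: 12 bp
  109→125: 16 bp
  125→136: 11 bp
  136→146: 10 bp
  146→158: 12 bp
  158→172: 14 bp
  172→179: 7 bp
  179→194: 15 bp
  194→199: 5 bp
  199→210: 11 bp
  210→4 (wrap): 213-210+4 = 7 bp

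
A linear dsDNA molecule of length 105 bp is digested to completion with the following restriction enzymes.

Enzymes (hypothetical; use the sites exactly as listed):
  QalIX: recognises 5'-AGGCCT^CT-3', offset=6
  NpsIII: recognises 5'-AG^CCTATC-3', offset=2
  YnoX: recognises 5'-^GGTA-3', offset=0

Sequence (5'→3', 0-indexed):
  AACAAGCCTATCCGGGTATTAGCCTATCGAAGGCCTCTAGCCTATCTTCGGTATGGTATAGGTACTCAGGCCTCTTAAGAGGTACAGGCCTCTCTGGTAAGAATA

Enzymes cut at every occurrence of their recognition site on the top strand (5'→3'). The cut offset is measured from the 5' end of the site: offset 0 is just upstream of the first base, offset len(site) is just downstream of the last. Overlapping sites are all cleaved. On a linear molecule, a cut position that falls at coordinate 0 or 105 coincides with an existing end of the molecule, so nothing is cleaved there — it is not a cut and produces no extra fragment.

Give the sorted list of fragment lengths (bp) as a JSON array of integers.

[4,4,5,6,6,7,8,8,9,10,11,13,14]

Per-enzyme occurrences:
  QalIX AGGCCTCT/6: at [30, 67, 85] ⇒ [36, 73, 91]
  NpsIII AGCCTATC/2: at [4, 20, 38] ⇒ [6, 22, 40]
  YnoX GGTA/0: at [14, 49, 54, 60, 80, 95] ⇒ [14, 49, 54, 60, 80, 95]

Pooled cuts: [6, 14, 22, 36, 40, 49, 54, 60, 73, 80, 91, 95]

Fragment lengths:
  [0,6): 6 bp
  [6,14): 8 bp
  [14,22): 8 bp
  [22,36): 14 bp
  [36,40): 4 bp
  [40,49): 9 bp
  [49,54): 5 bp
  [54,60): 6 bp
  [60,73): 13 bp
  [73,80): 7 bp
  [80,91): 11 bp
  [91,95): 4 bp
  [95,105): 10 bp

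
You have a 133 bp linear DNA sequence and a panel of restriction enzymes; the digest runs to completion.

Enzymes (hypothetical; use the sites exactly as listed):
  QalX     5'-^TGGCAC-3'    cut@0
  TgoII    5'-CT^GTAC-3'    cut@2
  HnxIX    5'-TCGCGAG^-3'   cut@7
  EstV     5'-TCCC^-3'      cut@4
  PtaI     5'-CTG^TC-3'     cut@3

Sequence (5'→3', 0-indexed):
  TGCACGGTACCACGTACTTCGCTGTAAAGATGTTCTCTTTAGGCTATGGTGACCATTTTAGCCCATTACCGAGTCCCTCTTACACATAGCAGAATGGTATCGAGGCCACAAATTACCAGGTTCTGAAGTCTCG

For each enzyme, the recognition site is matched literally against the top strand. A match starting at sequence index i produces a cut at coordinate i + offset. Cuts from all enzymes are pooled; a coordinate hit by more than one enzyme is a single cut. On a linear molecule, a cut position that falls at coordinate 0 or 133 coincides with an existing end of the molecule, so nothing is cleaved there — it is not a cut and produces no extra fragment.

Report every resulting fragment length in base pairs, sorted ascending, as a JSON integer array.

[56,77]

Scan for sites:
  QalX (TGGCAC, off=0): no sites
  TgoII (CTGTAC, off=2): no sites
  HnxIX (TCGCGAG, off=7): no sites
  EstV (TCCC, off=4): starts [73] → cuts [77]
  PtaI (CTGTC, off=3): no sites

All cut coordinates (distinct, sorted): [77]

Fragments:
  [0,77): 77 bp
  [77,133): 56 bp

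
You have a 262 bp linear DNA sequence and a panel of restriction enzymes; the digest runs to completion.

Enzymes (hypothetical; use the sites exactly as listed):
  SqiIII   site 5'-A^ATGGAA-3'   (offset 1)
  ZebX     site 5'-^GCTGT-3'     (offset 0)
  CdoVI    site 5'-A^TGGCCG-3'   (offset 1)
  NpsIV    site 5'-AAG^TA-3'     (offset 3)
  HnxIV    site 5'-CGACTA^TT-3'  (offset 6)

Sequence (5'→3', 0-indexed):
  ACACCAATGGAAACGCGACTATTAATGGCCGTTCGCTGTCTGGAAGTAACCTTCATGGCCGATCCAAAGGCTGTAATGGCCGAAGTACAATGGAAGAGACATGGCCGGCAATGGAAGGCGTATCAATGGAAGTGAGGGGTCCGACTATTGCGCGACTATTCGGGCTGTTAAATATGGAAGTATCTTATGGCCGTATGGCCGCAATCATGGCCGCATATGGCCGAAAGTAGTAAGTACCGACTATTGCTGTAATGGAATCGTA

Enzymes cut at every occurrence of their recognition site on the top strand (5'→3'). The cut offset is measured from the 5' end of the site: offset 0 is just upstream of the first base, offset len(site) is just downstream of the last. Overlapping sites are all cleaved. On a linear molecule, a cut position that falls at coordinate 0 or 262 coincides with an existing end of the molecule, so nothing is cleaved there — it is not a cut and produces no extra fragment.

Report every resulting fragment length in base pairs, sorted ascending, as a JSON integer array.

[2,4,4,5,6,6,7,7,7,8,9,9,9,9,9,10,10,11,11,12,12,12,14,15,15,17,22]

Site scan:
  SqiIII (AATGGAA, off=1): starts [5, 88, 109, 124, 250] → cuts [6, 89, 110, 125, 251]
  ZebX (GCTGT, off=0): starts [34, 69, 163, 245] → cuts [34, 69, 163, 245]
  CdoVI (ATGGCCG, off=1): starts [24, 54, 75, 100, 186, 194, 206, 216] → cuts [25, 55, 76, 101, 187, 195, 207, 217]
  NpsIV (AAGTA, off=3): starts [43, 82, 177, 224, 231] → cuts [46, 85, 180, 227, 234]
  HnxIV (CGACTATT, off=6): starts [15, 141, 152, 237] → cuts [21, 147, 158, 243]

Pooled cuts: [6, 21, 25, 34, 46, 55, 69, 76, 85, 89, 101, 110, 125, 147, 158, 163, 180, 187, 195, 207, 217, 227, 234, 243, 245, 251]

Fragments:
  [0,6): 6 bp
  [6,21): 15 bp
  [21,25): 4 bp
  [25,34): 9 bp
  [34,46): 12 bp
  [46,55): 9 bp
  [55,69): 14 bp
  [69,76): 7 bp
  [76,85): 9 bp
  [85,89): 4 bp
  [89,101): 12 bp
  [101,110): 9 bp
  [110,125): 15 bp
  [125,147): 22 bp
  [147,158): 11 bp
  [158,163): 5 bp
  [163,180): 17 bp
  [180,187): 7 bp
  [187,195): 8 bp
  [195,207): 12 bp
  [207,217): 10 bp
  [217,227): 10 bp
  [227,234): 7 bp
  [234,243): 9 bp
  [243,245): 2 bp
  [245,251): 6 bp
  [251,262): 11 bp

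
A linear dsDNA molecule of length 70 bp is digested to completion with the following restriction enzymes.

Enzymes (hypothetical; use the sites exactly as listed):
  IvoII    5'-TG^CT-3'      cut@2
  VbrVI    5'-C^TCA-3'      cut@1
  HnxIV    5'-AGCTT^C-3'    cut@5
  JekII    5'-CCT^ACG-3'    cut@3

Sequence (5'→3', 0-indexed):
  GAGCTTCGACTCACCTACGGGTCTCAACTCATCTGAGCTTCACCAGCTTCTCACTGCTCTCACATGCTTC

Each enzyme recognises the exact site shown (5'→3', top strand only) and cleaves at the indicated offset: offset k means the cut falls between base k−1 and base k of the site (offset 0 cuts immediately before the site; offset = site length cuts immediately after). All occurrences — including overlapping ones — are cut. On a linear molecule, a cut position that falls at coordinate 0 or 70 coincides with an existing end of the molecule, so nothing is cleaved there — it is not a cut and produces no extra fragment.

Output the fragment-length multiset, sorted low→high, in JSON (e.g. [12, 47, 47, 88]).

Scan for sites:
  IvoII (TGCT, off=2): starts [54, 64] → cuts [56, 66]
  VbrVI (CTCA, off=1): starts [9, 22, 27, 49, 58] → cuts [10, 23, 28, 50, 59]
  HnxIV (AGCTTC, off=5): starts [1, 35, 44] → cuts [6, 40, 49]
  JekII (CCTACG, off=3): starts [13] → cuts [16]

Pooled cuts: [6, 10, 16, 23, 28, 40, 49, 50, 56, 59, 66]

Fragments:
  [0,6): 6 bp
  [6,10): 4 bp
  [10,16): 6 bp
  [16,23): 7 bp
  [23,28): 5 bp
  [28,40): 12 bp
  [40,49): 9 bp
  [49,50): 1 bp
  [50,56): 6 bp
  [56,59): 3 bp
  [59,66): 7 bp
  [66,70): 4 bp

[1,3,4,4,5,6,6,6,7,7,9,12]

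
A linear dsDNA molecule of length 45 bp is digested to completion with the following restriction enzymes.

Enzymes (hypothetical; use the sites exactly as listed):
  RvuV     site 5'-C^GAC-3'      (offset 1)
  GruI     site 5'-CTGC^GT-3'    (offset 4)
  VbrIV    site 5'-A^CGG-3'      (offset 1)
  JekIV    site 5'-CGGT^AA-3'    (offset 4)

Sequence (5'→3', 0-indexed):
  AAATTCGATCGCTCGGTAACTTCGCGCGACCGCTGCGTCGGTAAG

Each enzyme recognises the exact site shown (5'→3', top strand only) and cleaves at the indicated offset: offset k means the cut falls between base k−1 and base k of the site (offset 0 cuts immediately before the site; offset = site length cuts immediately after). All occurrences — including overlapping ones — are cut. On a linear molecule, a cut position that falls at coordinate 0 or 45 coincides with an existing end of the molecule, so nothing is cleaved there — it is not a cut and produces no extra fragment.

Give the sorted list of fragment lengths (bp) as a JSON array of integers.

Site scan:
  RvuV (CGAC, off=1): starts [26] → cuts [27]
  GruI (CTGCGT, off=4): starts [32] → cuts [36]
  VbrIV (ACGG, off=1): no sites
  JekIV (CGGTAA, off=4): starts [13, 38] → cuts [17, 42]

Pooled cuts: [17, 27, 36, 42]

Fragments:
  [0,17): 17 bp
  [17,27): 10 bp
  [27,36): 9 bp
  [36,42): 6 bp
  [42,45): 3 bp

[3,6,9,10,17]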